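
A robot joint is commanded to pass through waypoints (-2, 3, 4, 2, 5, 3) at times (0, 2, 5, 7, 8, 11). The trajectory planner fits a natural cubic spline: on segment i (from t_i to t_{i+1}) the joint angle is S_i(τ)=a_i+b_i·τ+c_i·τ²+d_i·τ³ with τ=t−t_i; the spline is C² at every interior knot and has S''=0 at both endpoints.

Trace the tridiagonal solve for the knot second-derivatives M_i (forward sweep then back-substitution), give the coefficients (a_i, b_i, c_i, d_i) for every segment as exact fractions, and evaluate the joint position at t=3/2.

Δ: Δ0=5/2, Δ1=1/3, Δ2=-1, Δ3=3, Δ4=-2/3
row 1: diag=10, rhs=-13; c'=3/10, d'=-13/10
row 2: denom=10−3·3/10=91/10; d'=(-8−3·-13/10)/(91/10)=-41/91
row 3: denom=6−2·20/91=506/91; d'=(24−2·-41/91)/(506/91)=103/23
row 4: denom=8−1·91/506=3957/506; d'=(-22−1·103/23)/(3957/506)=-4466/1319
back: M4=-4466/1319
back: M3=103/23−91/506·-4466/1319=6710/1319
back: M2=-41/91−20/91·6710/1319=-2069/1319
back: M1=-13/10−3/10·-2069/1319=-1094/1319
M: M0=0, M1=-1094/1319, M2=-2069/1319, M3=6710/1319, M4=-4466/1319, M5=0
seg 0: a=-2, c=M0/2=0, d=(M1−M0)/(6·2)=-547/7914, b=Δ0−h0·(2M0+M1)/6=21973/7914
seg 1: a=3, c=M1/2=-547/1319, d=(M2−M1)/(6·3)=-325/7914, b=Δ1−h1·(2M1+M2)/6=15409/7914
seg 2: a=4, c=M2/2=-2069/2638, d=(M3−M2)/(6·2)=8779/15828, b=Δ2−h2·(2M2+M3)/6=-6529/3957
seg 3: a=2, c=M3/2=3355/1319, d=(M4−M3)/(6·1)=-5588/3957, b=Δ3−h3·(2M3+M4)/6=7394/3957
seg 4: a=5, c=M4/2=-2233/1319, d=(M5−M4)/(6·3)=2233/11871, b=Δ4−h4·(2M4+M5)/6=10760/3957
t_q=3/2 → seg 0, τ=3/2; S=-2+21973/7914·τ+0·τ²+-547/7914·τ³=40761/21104

  seg 0: a=-2 b=21973/7914 c=0 d=-547/7914
  seg 1: a=3 b=15409/7914 c=-547/1319 d=-325/7914
  seg 2: a=4 b=-6529/3957 c=-2069/2638 d=8779/15828
  seg 3: a=2 b=7394/3957 c=3355/1319 d=-5588/3957
  seg 4: a=5 b=10760/3957 c=-2233/1319 d=2233/11871
S(3/2) = 40761/21104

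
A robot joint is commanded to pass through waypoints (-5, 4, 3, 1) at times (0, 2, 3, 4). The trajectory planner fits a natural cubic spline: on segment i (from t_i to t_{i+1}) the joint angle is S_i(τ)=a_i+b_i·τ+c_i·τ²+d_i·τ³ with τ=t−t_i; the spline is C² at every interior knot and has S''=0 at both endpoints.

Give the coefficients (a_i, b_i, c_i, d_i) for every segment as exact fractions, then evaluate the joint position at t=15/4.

Δ: Δ0=9/2, Δ1=-1, Δ2=-2
row 1: diag=6, rhs=-33; c'=1/6, d'=-11/2
row 2: denom=4−1·1/6=23/6; d'=(-6−1·-11/2)/(23/6)=-3/23
back: M2=-3/23
back: M1=-11/2−1/6·-3/23=-126/23
M: M0=0, M1=-126/23, M2=-3/23, M3=0
seg 0: a=-5, c=M0/2=0, d=(M1−M0)/(6·2)=-21/46, b=Δ0−h0·(2M0+M1)/6=291/46
seg 1: a=4, c=M1/2=-63/23, d=(M2−M1)/(6·1)=41/46, b=Δ1−h1·(2M1+M2)/6=39/46
seg 2: a=3, c=M2/2=-3/46, d=(M3−M2)/(6·1)=1/46, b=Δ2−h2·(2M2+M3)/6=-45/23
t_q=15/4 → seg 2, τ=3/4; S=3+-45/23·τ+-3/46·τ²+1/46·τ³=4431/2944

  seg 0: a=-5 b=291/46 c=0 d=-21/46
  seg 1: a=4 b=39/46 c=-63/23 d=41/46
  seg 2: a=3 b=-45/23 c=-3/46 d=1/46
S(15/4) = 4431/2944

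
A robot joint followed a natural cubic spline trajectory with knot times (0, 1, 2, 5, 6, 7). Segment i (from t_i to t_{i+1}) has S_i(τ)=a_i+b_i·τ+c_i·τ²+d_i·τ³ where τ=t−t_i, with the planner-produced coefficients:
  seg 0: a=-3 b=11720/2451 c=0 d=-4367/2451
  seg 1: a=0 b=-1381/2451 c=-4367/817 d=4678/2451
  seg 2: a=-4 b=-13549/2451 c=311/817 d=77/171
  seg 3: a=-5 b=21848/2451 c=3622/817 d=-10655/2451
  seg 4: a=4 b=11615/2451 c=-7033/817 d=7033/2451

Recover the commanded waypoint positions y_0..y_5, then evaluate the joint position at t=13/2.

y_0 = S_0(0) = a_0 = -3
y_1 = S_1(0) = a_1 = 0
y_2 = S_2(0) = a_2 = -4
y_3 = S_3(0) = a_3 = -5
y_4 = S_4(0) = a_4 = 4
y_5 = S_4(1) = 3
t_q=13/2 is in segment 4 (τ=1/2); S_4(τ)=29909/6536

y_0=-3 y_1=0 y_2=-4 y_3=-5 y_4=4 y_5=3
S(13/2) = 29909/6536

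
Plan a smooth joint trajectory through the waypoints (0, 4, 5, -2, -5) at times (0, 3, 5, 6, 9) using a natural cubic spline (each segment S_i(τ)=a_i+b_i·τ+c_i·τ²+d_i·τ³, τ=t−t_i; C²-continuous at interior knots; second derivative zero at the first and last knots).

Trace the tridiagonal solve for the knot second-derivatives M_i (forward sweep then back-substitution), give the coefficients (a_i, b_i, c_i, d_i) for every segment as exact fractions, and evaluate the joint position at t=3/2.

  seg 0: a=0 b=611/876 c=0 d=557/7884
  seg 1: a=4 b=1141/438 c=557/876 d=-493/584
  seg 2: a=5 b=-1091/219 c=-970/219 d=176/73
  seg 3: a=-2 b=-1447/219 c=614/219 d=-614/1971
S(3/2) = 3001/2336

Δ: Δ0=4/3, Δ1=1/2, Δ2=-7, Δ3=-1
row 1: diag=10, rhs=-5; c'=1/5, d'=-1/2
row 2: denom=6−2·1/5=28/5; d'=(-45−2·-1/2)/(28/5)=-55/7
row 3: denom=8−1·5/28=219/28; d'=(36−1·-55/7)/(219/28)=1228/219
back: M3=1228/219
back: M2=-55/7−5/28·1228/219=-1940/219
back: M1=-1/2−1/5·-1940/219=557/438
M: M0=0, M1=557/438, M2=-1940/219, M3=1228/219, M4=0
seg 0: a=0, c=M0/2=0, d=(M1−M0)/(6·3)=557/7884, b=Δ0−h0·(2M0+M1)/6=611/876
seg 1: a=4, c=M1/2=557/876, d=(M2−M1)/(6·2)=-493/584, b=Δ1−h1·(2M1+M2)/6=1141/438
seg 2: a=5, c=M2/2=-970/219, d=(M3−M2)/(6·1)=176/73, b=Δ2−h2·(2M2+M3)/6=-1091/219
seg 3: a=-2, c=M3/2=614/219, d=(M4−M3)/(6·3)=-614/1971, b=Δ3−h3·(2M3+M4)/6=-1447/219
t_q=3/2 → seg 0, τ=3/2; S=0+611/876·τ+0·τ²+557/7884·τ³=3001/2336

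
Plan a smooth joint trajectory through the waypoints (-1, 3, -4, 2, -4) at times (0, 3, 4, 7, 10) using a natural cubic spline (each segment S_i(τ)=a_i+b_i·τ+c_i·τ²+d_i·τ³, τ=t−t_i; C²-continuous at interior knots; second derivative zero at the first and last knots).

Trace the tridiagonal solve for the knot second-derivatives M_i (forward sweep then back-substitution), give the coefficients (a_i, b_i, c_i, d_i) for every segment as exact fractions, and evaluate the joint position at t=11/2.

Δ: Δ0=4/3, Δ1=-7, Δ2=2, Δ3=-2
row 1: diag=8, rhs=-50; c'=1/8, d'=-25/4
row 2: denom=8−1·1/8=63/8; d'=(54−1·-25/4)/(63/8)=482/63
row 3: denom=12−3·8/21=76/7; d'=(-24−3·482/63)/(76/7)=-493/114
back: M3=-493/114
back: M2=482/63−8/21·-493/114=530/57
back: M1=-25/4−1/8·530/57=-845/114
M: M0=0, M1=-845/114, M2=530/57, M3=-493/114, M4=0
seg 0: a=-1, c=M0/2=0, d=(M1−M0)/(6·3)=-845/2052, b=Δ0−h0·(2M0+M1)/6=383/76
seg 1: a=3, c=M1/2=-845/228, d=(M2−M1)/(6·1)=635/228, b=Δ1−h1·(2M1+M2)/6=-231/38
seg 2: a=-4, c=M2/2=265/57, d=(M3−M2)/(6·3)=-1553/2052, b=Δ2−h2·(2M2+M3)/6=-1171/228
seg 3: a=2, c=M3/2=-493/228, d=(M4−M3)/(6·3)=493/2052, b=Δ3−h3·(2M3+M4)/6=265/114
t_q=11/2 → seg 2, τ=3/2; S=-4+-1171/228·τ+265/57·τ²+-1553/2052·τ³=-2309/608

  seg 0: a=-1 b=383/76 c=0 d=-845/2052
  seg 1: a=3 b=-231/38 c=-845/228 d=635/228
  seg 2: a=-4 b=-1171/228 c=265/57 d=-1553/2052
  seg 3: a=2 b=265/114 c=-493/228 d=493/2052
S(11/2) = -2309/608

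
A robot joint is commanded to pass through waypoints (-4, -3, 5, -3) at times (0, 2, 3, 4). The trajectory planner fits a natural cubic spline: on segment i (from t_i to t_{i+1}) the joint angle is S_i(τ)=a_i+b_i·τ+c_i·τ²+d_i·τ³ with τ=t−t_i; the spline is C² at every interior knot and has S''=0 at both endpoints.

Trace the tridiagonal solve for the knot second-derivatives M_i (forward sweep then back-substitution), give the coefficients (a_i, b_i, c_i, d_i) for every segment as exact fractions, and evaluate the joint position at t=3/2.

Δ: Δ0=1/2, Δ1=8, Δ2=-8
row 1: diag=6, rhs=45; c'=1/6, d'=15/2
row 2: denom=4−1·1/6=23/6; d'=(-96−1·15/2)/(23/6)=-27
back: M2=-27
back: M1=15/2−1/6·-27=12
M: M0=0, M1=12, M2=-27, M3=0
seg 0: a=-4, c=M0/2=0, d=(M1−M0)/(6·2)=1, b=Δ0−h0·(2M0+M1)/6=-7/2
seg 1: a=-3, c=M1/2=6, d=(M2−M1)/(6·1)=-13/2, b=Δ1−h1·(2M1+M2)/6=17/2
seg 2: a=5, c=M2/2=-27/2, d=(M3−M2)/(6·1)=9/2, b=Δ2−h2·(2M2+M3)/6=1
t_q=3/2 → seg 0, τ=3/2; S=-4+-7/2·τ+0·τ²+1·τ³=-47/8

  seg 0: a=-4 b=-7/2 c=0 d=1
  seg 1: a=-3 b=17/2 c=6 d=-13/2
  seg 2: a=5 b=1 c=-27/2 d=9/2
S(3/2) = -47/8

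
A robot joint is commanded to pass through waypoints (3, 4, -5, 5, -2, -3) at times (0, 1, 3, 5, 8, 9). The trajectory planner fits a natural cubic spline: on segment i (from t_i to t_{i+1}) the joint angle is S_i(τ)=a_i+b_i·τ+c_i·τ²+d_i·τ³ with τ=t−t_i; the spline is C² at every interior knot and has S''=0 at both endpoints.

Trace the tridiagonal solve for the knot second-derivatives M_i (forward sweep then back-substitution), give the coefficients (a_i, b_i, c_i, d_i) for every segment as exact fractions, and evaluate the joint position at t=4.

Δ: Δ0=1, Δ1=-9/2, Δ2=5, Δ3=-7/3, Δ4=-1
row 1: diag=6, rhs=-33; c'=1/3, d'=-11/2
row 2: denom=8−2·1/3=22/3; d'=(57−2·-11/2)/(22/3)=102/11
row 3: denom=10−2·3/11=104/11; d'=(-44−2·102/11)/(104/11)=-86/13
row 4: denom=8−3·33/104=733/104; d'=(8−3·-86/13)/(733/104)=2896/733
back: M4=2896/733
back: M3=-86/13−33/104·2896/733=-5768/733
back: M2=102/11−3/11·-5768/733=8370/733
back: M1=-11/2−1/3·8370/733=-13643/1466
M: M0=0, M1=-13643/1466, M2=8370/733, M3=-5768/733, M4=2896/733, M5=0
seg 0: a=3, c=M0/2=0, d=(M1−M0)/(6·1)=-13643/8796, b=Δ0−h0·(2M0+M1)/6=22439/8796
seg 1: a=4, c=M1/2=-13643/2932, d=(M2−M1)/(6·2)=30383/17592, b=Δ1−h1·(2M1+M2)/6=-9245/4398
seg 2: a=-5, c=M2/2=4185/733, d=(M3−M2)/(6·2)=-7069/4398, b=Δ2−h2·(2M2+M3)/6=23/2199
seg 3: a=5, c=M3/2=-2884/733, d=(M4−M3)/(6·3)=1444/2199, b=Δ3−h3·(2M3+M4)/6=7829/2199
seg 4: a=-2, c=M4/2=1448/733, d=(M5−M4)/(6·1)=-1448/2199, b=Δ4−h4·(2M4+M5)/6=-5095/2199
t_q=4 → seg 2, τ=1; S=-5+23/2199·τ+4185/733·τ²+-7069/4398·τ³=-1301/1466

  seg 0: a=3 b=22439/8796 c=0 d=-13643/8796
  seg 1: a=4 b=-9245/4398 c=-13643/2932 d=30383/17592
  seg 2: a=-5 b=23/2199 c=4185/733 d=-7069/4398
  seg 3: a=5 b=7829/2199 c=-2884/733 d=1444/2199
  seg 4: a=-2 b=-5095/2199 c=1448/733 d=-1448/2199
S(4) = -1301/1466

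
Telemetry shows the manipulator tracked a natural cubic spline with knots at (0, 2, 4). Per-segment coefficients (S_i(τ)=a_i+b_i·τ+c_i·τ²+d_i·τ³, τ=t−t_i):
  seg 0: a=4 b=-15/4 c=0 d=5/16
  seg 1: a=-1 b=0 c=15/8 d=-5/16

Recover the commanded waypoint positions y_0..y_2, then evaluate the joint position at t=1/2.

y_0=4 y_1=-1 y_2=4
S(1/2) = 277/128

y_0 = S_0(0) = a_0 = 4
y_1 = S_1(0) = a_1 = -1
y_2 = S_1(2) = 4
t_q=1/2 is in segment 0 (τ=1/2); S_0(τ)=277/128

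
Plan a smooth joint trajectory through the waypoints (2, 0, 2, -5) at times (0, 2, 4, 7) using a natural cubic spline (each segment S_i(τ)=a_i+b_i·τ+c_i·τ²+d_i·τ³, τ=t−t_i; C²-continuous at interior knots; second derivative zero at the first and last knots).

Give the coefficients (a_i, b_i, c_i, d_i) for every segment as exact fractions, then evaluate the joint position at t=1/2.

Δ: Δ0=-1, Δ1=1, Δ2=-7/3
row 1: diag=8, rhs=12; c'=1/4, d'=3/2
row 2: denom=10−2·1/4=19/2; d'=(-20−2·3/2)/(19/2)=-46/19
back: M2=-46/19
back: M1=3/2−1/4·-46/19=40/19
M: M0=0, M1=40/19, M2=-46/19, M3=0
seg 0: a=2, c=M0/2=0, d=(M1−M0)/(6·2)=10/57, b=Δ0−h0·(2M0+M1)/6=-97/57
seg 1: a=0, c=M1/2=20/19, d=(M2−M1)/(6·2)=-43/114, b=Δ1−h1·(2M1+M2)/6=23/57
seg 2: a=2, c=M2/2=-23/19, d=(M3−M2)/(6·3)=23/171, b=Δ2−h2·(2M2+M3)/6=5/57
t_q=1/2 → seg 0, τ=1/2; S=2+-97/57·τ+0·τ²+10/57·τ³=89/76

  seg 0: a=2 b=-97/57 c=0 d=10/57
  seg 1: a=0 b=23/57 c=20/19 d=-43/114
  seg 2: a=2 b=5/57 c=-23/19 d=23/171
S(1/2) = 89/76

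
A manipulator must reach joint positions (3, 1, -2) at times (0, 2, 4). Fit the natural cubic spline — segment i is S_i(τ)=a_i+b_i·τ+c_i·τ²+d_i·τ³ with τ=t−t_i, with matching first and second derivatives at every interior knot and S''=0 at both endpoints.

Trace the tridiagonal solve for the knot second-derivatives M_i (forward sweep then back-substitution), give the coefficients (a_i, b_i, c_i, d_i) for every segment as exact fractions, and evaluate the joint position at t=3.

Δ: Δ0=-1, Δ1=-3/2
row 1: diag=8, rhs=-3; c'=1/4, d'=-3/8
back: M1=-3/8
M: M0=0, M1=-3/8, M2=0
seg 0: a=3, c=M0/2=0, d=(M1−M0)/(6·2)=-1/32, b=Δ0−h0·(2M0+M1)/6=-7/8
seg 1: a=1, c=M1/2=-3/16, d=(M2−M1)/(6·2)=1/32, b=Δ1−h1·(2M1+M2)/6=-5/4
t_q=3 → seg 1, τ=1; S=1+-5/4·τ+-3/16·τ²+1/32·τ³=-13/32

  seg 0: a=3 b=-7/8 c=0 d=-1/32
  seg 1: a=1 b=-5/4 c=-3/16 d=1/32
S(3) = -13/32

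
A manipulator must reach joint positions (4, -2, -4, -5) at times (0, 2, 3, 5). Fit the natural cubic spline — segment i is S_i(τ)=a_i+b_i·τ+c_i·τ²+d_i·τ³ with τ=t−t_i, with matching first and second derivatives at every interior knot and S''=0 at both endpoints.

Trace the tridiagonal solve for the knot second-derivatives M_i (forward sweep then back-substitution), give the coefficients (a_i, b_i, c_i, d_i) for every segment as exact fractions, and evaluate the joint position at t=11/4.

  seg 0: a=4 b=-114/35 c=0 d=9/140
  seg 1: a=-2 b=-87/35 c=27/70 d=1/10
  seg 2: a=-4 b=-99/70 c=24/35 d=-4/35
S(11/4) = -16151/4480

Δ: Δ0=-3, Δ1=-2, Δ2=-1/2
row 1: diag=6, rhs=6; c'=1/6, d'=1
row 2: denom=6−1·1/6=35/6; d'=(9−1·1)/(35/6)=48/35
back: M2=48/35
back: M1=1−1/6·48/35=27/35
M: M0=0, M1=27/35, M2=48/35, M3=0
seg 0: a=4, c=M0/2=0, d=(M1−M0)/(6·2)=9/140, b=Δ0−h0·(2M0+M1)/6=-114/35
seg 1: a=-2, c=M1/2=27/70, d=(M2−M1)/(6·1)=1/10, b=Δ1−h1·(2M1+M2)/6=-87/35
seg 2: a=-4, c=M2/2=24/35, d=(M3−M2)/(6·2)=-4/35, b=Δ2−h2·(2M2+M3)/6=-99/70
t_q=11/4 → seg 1, τ=3/4; S=-2+-87/35·τ+27/70·τ²+1/10·τ³=-16151/4480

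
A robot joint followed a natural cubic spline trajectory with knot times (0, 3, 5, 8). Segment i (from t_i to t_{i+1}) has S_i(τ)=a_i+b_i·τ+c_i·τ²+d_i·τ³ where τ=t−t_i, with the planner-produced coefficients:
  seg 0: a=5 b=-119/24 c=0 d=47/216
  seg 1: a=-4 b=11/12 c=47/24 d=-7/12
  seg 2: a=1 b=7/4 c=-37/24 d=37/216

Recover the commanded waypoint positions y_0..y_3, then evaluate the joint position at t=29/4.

y_0=5 y_1=-4 y_2=1 y_3=-3
S(29/4) = -469/512

y_0 = S_0(0) = a_0 = 5
y_1 = S_1(0) = a_1 = -4
y_2 = S_2(0) = a_2 = 1
y_3 = S_2(3) = -3
t_q=29/4 is in segment 2 (τ=9/4); S_2(τ)=-469/512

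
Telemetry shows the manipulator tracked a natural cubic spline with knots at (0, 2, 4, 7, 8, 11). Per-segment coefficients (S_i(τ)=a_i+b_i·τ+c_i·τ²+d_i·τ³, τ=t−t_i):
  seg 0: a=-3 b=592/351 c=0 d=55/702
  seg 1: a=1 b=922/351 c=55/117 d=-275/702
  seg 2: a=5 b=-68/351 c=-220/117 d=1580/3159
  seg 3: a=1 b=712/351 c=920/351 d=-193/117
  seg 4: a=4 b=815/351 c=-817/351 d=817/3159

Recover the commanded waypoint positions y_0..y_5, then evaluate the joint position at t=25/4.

y_0=-3 y_1=1 y_2=5 y_3=1 y_4=4 y_5=-3
S(25/4) = 463/624

y_0 = S_0(0) = a_0 = -3
y_1 = S_1(0) = a_1 = 1
y_2 = S_2(0) = a_2 = 5
y_3 = S_3(0) = a_3 = 1
y_4 = S_4(0) = a_4 = 4
y_5 = S_4(3) = -3
t_q=25/4 is in segment 2 (τ=9/4); S_2(τ)=463/624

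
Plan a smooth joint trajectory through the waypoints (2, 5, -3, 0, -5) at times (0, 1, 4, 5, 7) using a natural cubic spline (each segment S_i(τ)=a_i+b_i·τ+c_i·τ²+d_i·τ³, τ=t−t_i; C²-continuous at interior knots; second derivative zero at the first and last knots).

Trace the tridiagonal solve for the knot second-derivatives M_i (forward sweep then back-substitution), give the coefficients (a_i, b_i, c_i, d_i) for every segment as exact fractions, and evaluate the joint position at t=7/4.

Δ: Δ0=3, Δ1=-8/3, Δ2=3, Δ3=-5/2
row 1: diag=8, rhs=-34; c'=3/8, d'=-17/4
row 2: denom=8−3·3/8=55/8; d'=(34−3·-17/4)/(55/8)=34/5
row 3: denom=6−1·8/55=322/55; d'=(-33−1·34/5)/(322/55)=-2189/322
back: M3=-2189/322
back: M2=34/5−8/55·-2189/322=1254/161
back: M1=-17/4−3/8·1254/161=-2309/322
M: M0=0, M1=-2309/322, M2=1254/161, M3=-2189/322, M4=0
seg 0: a=2, c=M0/2=0, d=(M1−M0)/(6·1)=-2309/1932, b=Δ0−h0·(2M0+M1)/6=8105/1932
seg 1: a=5, c=M1/2=-2309/644, d=(M2−M1)/(6·3)=4817/5796, b=Δ1−h1·(2M1+M2)/6=589/966
seg 2: a=-3, c=M2/2=627/161, d=(M3−M2)/(6·1)=-671/276, b=Δ2−h2·(2M2+M3)/6=2969/1932
seg 3: a=0, c=M3/2=-2189/644, d=(M4−M3)/(6·2)=2189/3864, b=Δ3−h3·(2M3+M4)/6=1963/966
t_q=7/4 → seg 1, τ=3/4; S=5+589/966·τ+-2309/644·τ²+4817/5796·τ³=156255/41216

  seg 0: a=2 b=8105/1932 c=0 d=-2309/1932
  seg 1: a=5 b=589/966 c=-2309/644 d=4817/5796
  seg 2: a=-3 b=2969/1932 c=627/161 d=-671/276
  seg 3: a=0 b=1963/966 c=-2189/644 d=2189/3864
S(7/4) = 156255/41216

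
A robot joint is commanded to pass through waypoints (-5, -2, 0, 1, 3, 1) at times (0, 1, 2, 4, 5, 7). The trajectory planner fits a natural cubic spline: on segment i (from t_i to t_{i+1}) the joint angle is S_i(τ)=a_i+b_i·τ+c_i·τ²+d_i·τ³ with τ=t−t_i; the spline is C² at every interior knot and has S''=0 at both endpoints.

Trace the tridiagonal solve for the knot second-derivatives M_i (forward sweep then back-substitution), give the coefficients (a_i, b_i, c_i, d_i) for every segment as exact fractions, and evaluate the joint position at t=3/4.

Δ: Δ0=3, Δ1=2, Δ2=1/2, Δ3=2, Δ4=-1
row 1: diag=4, rhs=-6; c'=1/4, d'=-3/2
row 2: denom=6−1·1/4=23/4; d'=(-9−1·-3/2)/(23/4)=-30/23
row 3: denom=6−2·8/23=122/23; d'=(9−2·-30/23)/(122/23)=267/122
row 4: denom=6−1·23/122=709/122; d'=(-18−1·267/122)/(709/122)=-2463/709
back: M4=-2463/709
back: M3=267/122−23/122·-2463/709=2016/709
back: M2=-30/23−8/23·2016/709=-1626/709
back: M1=-3/2−1/4·-1626/709=-657/709
M: M0=0, M1=-657/709, M2=-1626/709, M3=2016/709, M4=-2463/709, M5=0
seg 0: a=-5, c=M0/2=0, d=(M1−M0)/(6·1)=-219/1418, b=Δ0−h0·(2M0+M1)/6=4473/1418
seg 1: a=-2, c=M1/2=-657/1418, d=(M2−M1)/(6·1)=-323/1418, b=Δ1−h1·(2M1+M2)/6=1908/709
seg 2: a=0, c=M2/2=-813/709, d=(M3−M2)/(6·2)=607/1418, b=Δ2−h2·(2M2+M3)/6=1533/1418
seg 3: a=1, c=M3/2=1008/709, d=(M4−M3)/(6·1)=-1493/1418, b=Δ3−h3·(2M3+M4)/6=2313/1418
seg 4: a=3, c=M4/2=-2463/1418, d=(M5−M4)/(6·2)=821/2836, b=Δ4−h4·(2M4+M5)/6=933/709
t_q=3/4 → seg 0, τ=3/4; S=-5+4473/1418·τ+0·τ²+-219/1418·τ³=-244969/90752

  seg 0: a=-5 b=4473/1418 c=0 d=-219/1418
  seg 1: a=-2 b=1908/709 c=-657/1418 d=-323/1418
  seg 2: a=0 b=1533/1418 c=-813/709 d=607/1418
  seg 3: a=1 b=2313/1418 c=1008/709 d=-1493/1418
  seg 4: a=3 b=933/709 c=-2463/1418 d=821/2836
S(3/4) = -244969/90752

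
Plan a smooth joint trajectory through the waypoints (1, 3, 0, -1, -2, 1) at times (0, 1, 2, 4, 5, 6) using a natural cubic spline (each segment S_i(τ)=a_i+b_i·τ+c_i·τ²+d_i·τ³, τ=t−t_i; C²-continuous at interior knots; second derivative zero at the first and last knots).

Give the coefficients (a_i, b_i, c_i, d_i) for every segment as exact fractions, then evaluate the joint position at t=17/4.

Δ: Δ0=2, Δ1=-3, Δ2=-1/2, Δ3=-1, Δ4=3
row 1: diag=4, rhs=-30; c'=1/4, d'=-15/2
row 2: denom=6−1·1/4=23/4; d'=(15−1·-15/2)/(23/4)=90/23
row 3: denom=6−2·8/23=122/23; d'=(-3−2·90/23)/(122/23)=-249/122
row 4: denom=4−1·23/122=465/122; d'=(24−1·-249/122)/(465/122)=1059/155
back: M4=1059/155
back: M3=-249/122−23/122·1059/155=-516/155
back: M2=90/23−8/23·-516/155=786/155
back: M1=-15/2−1/4·786/155=-1359/155
M: M0=0, M1=-1359/155, M2=786/155, M3=-516/155, M4=1059/155, M5=0
seg 0: a=1, c=M0/2=0, d=(M1−M0)/(6·1)=-453/310, b=Δ0−h0·(2M0+M1)/6=1073/310
seg 1: a=3, c=M1/2=-1359/310, d=(M2−M1)/(6·1)=143/62, b=Δ1−h1·(2M1+M2)/6=-143/155
seg 2: a=0, c=M2/2=393/155, d=(M3−M2)/(6·2)=-7/10, b=Δ2−h2·(2M2+M3)/6=-859/310
seg 3: a=-1, c=M3/2=-258/155, d=(M4−M3)/(6·1)=105/62, b=Δ3−h3·(2M3+M4)/6=-319/310
seg 4: a=-2, c=M4/2=1059/310, d=(M5−M4)/(6·1)=-353/310, b=Δ4−h4·(2M4+M5)/6=112/155
t_q=17/4 → seg 3, τ=1/4; S=-1+-319/310·τ+-258/155·τ²+105/62·τ³=-26483/19840

  seg 0: a=1 b=1073/310 c=0 d=-453/310
  seg 1: a=3 b=-143/155 c=-1359/310 d=143/62
  seg 2: a=0 b=-859/310 c=393/155 d=-7/10
  seg 3: a=-1 b=-319/310 c=-258/155 d=105/62
  seg 4: a=-2 b=112/155 c=1059/310 d=-353/310
S(17/4) = -26483/19840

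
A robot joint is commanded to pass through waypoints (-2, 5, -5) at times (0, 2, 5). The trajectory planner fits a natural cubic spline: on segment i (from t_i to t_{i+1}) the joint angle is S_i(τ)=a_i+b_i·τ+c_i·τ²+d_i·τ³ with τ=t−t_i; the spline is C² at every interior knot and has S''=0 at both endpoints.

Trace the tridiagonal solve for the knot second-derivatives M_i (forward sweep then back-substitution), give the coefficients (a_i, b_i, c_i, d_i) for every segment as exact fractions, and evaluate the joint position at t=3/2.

  seg 0: a=-2 b=73/15 c=0 d=-41/120
  seg 1: a=5 b=23/30 c=-41/20 d=41/180
S(3/2) = 1327/320

Δ: Δ0=7/2, Δ1=-10/3
row 1: diag=10, rhs=-41; c'=3/10, d'=-41/10
back: M1=-41/10
M: M0=0, M1=-41/10, M2=0
seg 0: a=-2, c=M0/2=0, d=(M1−M0)/(6·2)=-41/120, b=Δ0−h0·(2M0+M1)/6=73/15
seg 1: a=5, c=M1/2=-41/20, d=(M2−M1)/(6·3)=41/180, b=Δ1−h1·(2M1+M2)/6=23/30
t_q=3/2 → seg 0, τ=3/2; S=-2+73/15·τ+0·τ²+-41/120·τ³=1327/320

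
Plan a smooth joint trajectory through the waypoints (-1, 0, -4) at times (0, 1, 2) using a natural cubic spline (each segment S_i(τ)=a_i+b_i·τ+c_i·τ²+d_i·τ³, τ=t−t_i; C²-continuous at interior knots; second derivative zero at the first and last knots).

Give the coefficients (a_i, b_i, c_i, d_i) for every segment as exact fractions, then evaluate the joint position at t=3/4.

Δ: Δ0=1, Δ1=-4
row 1: diag=4, rhs=-30; c'=1/4, d'=-15/2
back: M1=-15/2
M: M0=0, M1=-15/2, M2=0
seg 0: a=-1, c=M0/2=0, d=(M1−M0)/(6·1)=-5/4, b=Δ0−h0·(2M0+M1)/6=9/4
seg 1: a=0, c=M1/2=-15/4, d=(M2−M1)/(6·1)=5/4, b=Δ1−h1·(2M1+M2)/6=-3/2
t_q=3/4 → seg 0, τ=3/4; S=-1+9/4·τ+0·τ²+-5/4·τ³=41/256

  seg 0: a=-1 b=9/4 c=0 d=-5/4
  seg 1: a=0 b=-3/2 c=-15/4 d=5/4
S(3/4) = 41/256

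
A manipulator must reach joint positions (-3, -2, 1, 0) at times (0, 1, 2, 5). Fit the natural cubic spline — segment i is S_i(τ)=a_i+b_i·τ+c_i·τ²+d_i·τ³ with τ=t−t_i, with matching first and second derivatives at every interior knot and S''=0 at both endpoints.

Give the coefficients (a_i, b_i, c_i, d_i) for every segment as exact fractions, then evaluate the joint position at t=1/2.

Δ: Δ0=1, Δ1=3, Δ2=-1/3
row 1: diag=4, rhs=12; c'=1/4, d'=3
row 2: denom=8−1·1/4=31/4; d'=(-20−1·3)/(31/4)=-92/31
back: M2=-92/31
back: M1=3−1/4·-92/31=116/31
M: M0=0, M1=116/31, M2=-92/31, M3=0
seg 0: a=-3, c=M0/2=0, d=(M1−M0)/(6·1)=58/93, b=Δ0−h0·(2M0+M1)/6=35/93
seg 1: a=-2, c=M1/2=58/31, d=(M2−M1)/(6·1)=-104/93, b=Δ1−h1·(2M1+M2)/6=209/93
seg 2: a=1, c=M2/2=-46/31, d=(M3−M2)/(6·3)=46/279, b=Δ2−h2·(2M2+M3)/6=245/93
t_q=1/2 → seg 0, τ=1/2; S=-3+35/93·τ+0·τ²+58/93·τ³=-339/124

  seg 0: a=-3 b=35/93 c=0 d=58/93
  seg 1: a=-2 b=209/93 c=58/31 d=-104/93
  seg 2: a=1 b=245/93 c=-46/31 d=46/279
S(1/2) = -339/124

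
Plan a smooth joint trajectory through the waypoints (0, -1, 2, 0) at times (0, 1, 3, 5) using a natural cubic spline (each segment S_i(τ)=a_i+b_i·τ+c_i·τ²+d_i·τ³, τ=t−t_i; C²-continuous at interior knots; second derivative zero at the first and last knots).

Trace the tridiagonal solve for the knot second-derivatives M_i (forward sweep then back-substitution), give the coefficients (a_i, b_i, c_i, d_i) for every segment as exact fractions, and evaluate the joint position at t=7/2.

Δ: Δ0=-1, Δ1=3/2, Δ2=-1
row 1: diag=6, rhs=15; c'=1/3, d'=5/2
row 2: denom=8−2·1/3=22/3; d'=(-15−2·5/2)/(22/3)=-30/11
back: M2=-30/11
back: M1=5/2−1/3·-30/11=75/22
M: M0=0, M1=75/22, M2=-30/11, M3=0
seg 0: a=0, c=M0/2=0, d=(M1−M0)/(6·1)=25/44, b=Δ0−h0·(2M0+M1)/6=-69/44
seg 1: a=-1, c=M1/2=75/44, d=(M2−M1)/(6·2)=-45/88, b=Δ1−h1·(2M1+M2)/6=3/22
seg 2: a=2, c=M2/2=-15/11, d=(M3−M2)/(6·2)=5/22, b=Δ2−h2·(2M2+M3)/6=9/11
t_q=7/2 → seg 2, τ=1/2; S=2+9/11·τ+-15/11·τ²+5/22·τ³=369/176

  seg 0: a=0 b=-69/44 c=0 d=25/44
  seg 1: a=-1 b=3/22 c=75/44 d=-45/88
  seg 2: a=2 b=9/11 c=-15/11 d=5/22
S(7/2) = 369/176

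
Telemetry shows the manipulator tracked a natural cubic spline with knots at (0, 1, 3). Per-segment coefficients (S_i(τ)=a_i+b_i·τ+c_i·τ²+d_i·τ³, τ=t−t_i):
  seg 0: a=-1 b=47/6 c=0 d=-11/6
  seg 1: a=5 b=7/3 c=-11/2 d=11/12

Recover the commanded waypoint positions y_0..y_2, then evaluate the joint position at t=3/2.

y_0=-1 y_1=5 y_2=-5
S(3/2) = 157/32

y_0 = S_0(0) = a_0 = -1
y_1 = S_1(0) = a_1 = 5
y_2 = S_1(2) = -5
t_q=3/2 is in segment 1 (τ=1/2); S_1(τ)=157/32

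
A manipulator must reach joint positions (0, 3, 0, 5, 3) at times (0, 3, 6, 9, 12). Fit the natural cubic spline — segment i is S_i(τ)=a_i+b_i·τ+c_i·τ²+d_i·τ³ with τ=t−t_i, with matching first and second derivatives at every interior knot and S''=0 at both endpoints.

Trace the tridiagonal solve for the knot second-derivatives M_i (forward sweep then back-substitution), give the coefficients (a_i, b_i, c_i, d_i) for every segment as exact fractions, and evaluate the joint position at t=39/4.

Δ: Δ0=1, Δ1=-1, Δ2=5/3, Δ3=-2/3
row 1: diag=12, rhs=-12; c'=1/4, d'=-1
row 2: denom=12−3·1/4=45/4; d'=(16−3·-1)/(45/4)=76/45
row 3: denom=12−3·4/15=56/5; d'=(-14−3·76/45)/(56/5)=-143/84
back: M3=-143/84
back: M2=76/45−4/15·-143/84=15/7
back: M1=-1−1/4·15/7=-43/28
M: M0=0, M1=-43/28, M2=15/7, M3=-143/84, M4=0
seg 0: a=0, c=M0/2=0, d=(M1−M0)/(6·3)=-43/504, b=Δ0−h0·(2M0+M1)/6=99/56
seg 1: a=3, c=M1/2=-43/56, d=(M2−M1)/(6·3)=103/504, b=Δ1−h1·(2M1+M2)/6=-15/28
seg 2: a=0, c=M2/2=15/14, d=(M3−M2)/(6·3)=-323/1512, b=Δ2−h2·(2M2+M3)/6=3/8
seg 3: a=5, c=M3/2=-143/168, d=(M4−M3)/(6·3)=143/1512, b=Δ3−h3·(2M3+M4)/6=29/28
t_q=39/4 → seg 3, τ=3/4; S=5+29/28·τ+-143/168·τ²+143/1512·τ³=2733/512

  seg 0: a=0 b=99/56 c=0 d=-43/504
  seg 1: a=3 b=-15/28 c=-43/56 d=103/504
  seg 2: a=0 b=3/8 c=15/14 d=-323/1512
  seg 3: a=5 b=29/28 c=-143/168 d=143/1512
S(39/4) = 2733/512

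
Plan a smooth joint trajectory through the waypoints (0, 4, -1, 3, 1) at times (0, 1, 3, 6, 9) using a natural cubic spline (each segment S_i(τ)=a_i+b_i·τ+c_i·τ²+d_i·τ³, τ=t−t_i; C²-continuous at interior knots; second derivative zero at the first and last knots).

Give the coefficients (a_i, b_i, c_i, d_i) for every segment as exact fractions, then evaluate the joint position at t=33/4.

  seg 0: a=0 b=6595/1236 c=0 d=-1651/1236
  seg 1: a=4 b=821/618 c=-1651/412 d=2587/2472
  seg 2: a=-1 b=-662/309 c=234/103 d=-344/927
  seg 3: a=3 b=454/309 c=-110/103 d=110/927
S(33/4) = 7419/3296

Δ: Δ0=4, Δ1=-5/2, Δ2=4/3, Δ3=-2/3
row 1: diag=6, rhs=-39; c'=1/3, d'=-13/2
row 2: denom=10−2·1/3=28/3; d'=(23−2·-13/2)/(28/3)=27/7
row 3: denom=12−3·9/28=309/28; d'=(-12−3·27/7)/(309/28)=-220/103
back: M3=-220/103
back: M2=27/7−9/28·-220/103=468/103
back: M1=-13/2−1/3·468/103=-1651/206
M: M0=0, M1=-1651/206, M2=468/103, M3=-220/103, M4=0
seg 0: a=0, c=M0/2=0, d=(M1−M0)/(6·1)=-1651/1236, b=Δ0−h0·(2M0+M1)/6=6595/1236
seg 1: a=4, c=M1/2=-1651/412, d=(M2−M1)/(6·2)=2587/2472, b=Δ1−h1·(2M1+M2)/6=821/618
seg 2: a=-1, c=M2/2=234/103, d=(M3−M2)/(6·3)=-344/927, b=Δ2−h2·(2M2+M3)/6=-662/309
seg 3: a=3, c=M3/2=-110/103, d=(M4−M3)/(6·3)=110/927, b=Δ3−h3·(2M3+M4)/6=454/309
t_q=33/4 → seg 3, τ=9/4; S=3+454/309·τ+-110/103·τ²+110/927·τ³=7419/3296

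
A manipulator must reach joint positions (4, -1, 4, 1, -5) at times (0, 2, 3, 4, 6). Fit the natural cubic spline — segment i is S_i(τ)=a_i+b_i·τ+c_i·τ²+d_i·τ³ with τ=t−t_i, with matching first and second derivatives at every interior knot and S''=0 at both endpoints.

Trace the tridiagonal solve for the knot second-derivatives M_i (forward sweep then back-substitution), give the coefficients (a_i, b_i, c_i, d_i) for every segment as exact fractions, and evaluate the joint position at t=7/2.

Δ: Δ0=-5/2, Δ1=5, Δ2=-3, Δ3=-3
row 1: diag=6, rhs=45; c'=1/6, d'=15/2
row 2: denom=4−1·1/6=23/6; d'=(-48−1·15/2)/(23/6)=-333/23
row 3: denom=6−1·6/23=132/23; d'=(0−1·-333/23)/(132/23)=111/44
back: M3=111/44
back: M2=-333/23−6/23·111/44=-333/22
back: M1=15/2−1/6·-333/22=441/44
M: M0=0, M1=441/44, M2=-333/22, M3=111/44, M4=0
seg 0: a=4, c=M0/2=0, d=(M1−M0)/(6·2)=147/176, b=Δ0−h0·(2M0+M1)/6=-257/44
seg 1: a=-1, c=M1/2=441/88, d=(M2−M1)/(6·1)=-369/88, b=Δ1−h1·(2M1+M2)/6=46/11
seg 2: a=4, c=M2/2=-333/44, d=(M3−M2)/(6·1)=259/88, b=Δ2−h2·(2M2+M3)/6=13/8
seg 3: a=1, c=M3/2=111/88, d=(M4−M3)/(6·2)=-37/176, b=Δ3−h3·(2M3+M4)/6=-103/22
t_q=7/2 → seg 2, τ=1/2; S=4+13/8·τ+-333/44·τ²+259/88·τ³=2315/704

  seg 0: a=4 b=-257/44 c=0 d=147/176
  seg 1: a=-1 b=46/11 c=441/88 d=-369/88
  seg 2: a=4 b=13/8 c=-333/44 d=259/88
  seg 3: a=1 b=-103/22 c=111/88 d=-37/176
S(7/2) = 2315/704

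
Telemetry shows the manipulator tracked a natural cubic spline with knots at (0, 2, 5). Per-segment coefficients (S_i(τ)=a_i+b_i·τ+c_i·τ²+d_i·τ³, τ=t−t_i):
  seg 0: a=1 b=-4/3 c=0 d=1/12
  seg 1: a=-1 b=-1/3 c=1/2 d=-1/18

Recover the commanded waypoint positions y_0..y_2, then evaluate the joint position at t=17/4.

y_0 = S_0(0) = a_0 = 1
y_1 = S_1(0) = a_1 = -1
y_2 = S_1(3) = 1
t_q=17/4 is in segment 1 (τ=9/4); S_1(τ)=19/128

y_0=1 y_1=-1 y_2=1
S(17/4) = 19/128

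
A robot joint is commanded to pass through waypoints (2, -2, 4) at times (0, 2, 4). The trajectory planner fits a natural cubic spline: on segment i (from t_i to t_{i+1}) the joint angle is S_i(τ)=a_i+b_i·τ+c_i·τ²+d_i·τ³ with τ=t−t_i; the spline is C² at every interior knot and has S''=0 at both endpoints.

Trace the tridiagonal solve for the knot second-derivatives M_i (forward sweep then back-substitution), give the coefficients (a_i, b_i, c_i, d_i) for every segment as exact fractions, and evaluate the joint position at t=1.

Δ: Δ0=-2, Δ1=3
row 1: diag=8, rhs=30; c'=1/4, d'=15/4
back: M1=15/4
M: M0=0, M1=15/4, M2=0
seg 0: a=2, c=M0/2=0, d=(M1−M0)/(6·2)=5/16, b=Δ0−h0·(2M0+M1)/6=-13/4
seg 1: a=-2, c=M1/2=15/8, d=(M2−M1)/(6·2)=-5/16, b=Δ1−h1·(2M1+M2)/6=1/2
t_q=1 → seg 0, τ=1; S=2+-13/4·τ+0·τ²+5/16·τ³=-15/16

  seg 0: a=2 b=-13/4 c=0 d=5/16
  seg 1: a=-2 b=1/2 c=15/8 d=-5/16
S(1) = -15/16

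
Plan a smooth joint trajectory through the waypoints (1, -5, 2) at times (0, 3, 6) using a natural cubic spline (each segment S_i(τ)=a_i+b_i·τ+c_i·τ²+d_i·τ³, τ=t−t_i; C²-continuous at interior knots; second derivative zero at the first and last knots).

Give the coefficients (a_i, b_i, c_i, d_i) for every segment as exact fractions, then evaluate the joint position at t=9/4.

  seg 0: a=1 b=-37/12 c=0 d=13/108
  seg 1: a=-5 b=1/6 c=13/12 d=-13/108
S(9/4) = -1169/256

Δ: Δ0=-2, Δ1=7/3
row 1: diag=12, rhs=26; c'=1/4, d'=13/6
back: M1=13/6
M: M0=0, M1=13/6, M2=0
seg 0: a=1, c=M0/2=0, d=(M1−M0)/(6·3)=13/108, b=Δ0−h0·(2M0+M1)/6=-37/12
seg 1: a=-5, c=M1/2=13/12, d=(M2−M1)/(6·3)=-13/108, b=Δ1−h1·(2M1+M2)/6=1/6
t_q=9/4 → seg 0, τ=9/4; S=1+-37/12·τ+0·τ²+13/108·τ³=-1169/256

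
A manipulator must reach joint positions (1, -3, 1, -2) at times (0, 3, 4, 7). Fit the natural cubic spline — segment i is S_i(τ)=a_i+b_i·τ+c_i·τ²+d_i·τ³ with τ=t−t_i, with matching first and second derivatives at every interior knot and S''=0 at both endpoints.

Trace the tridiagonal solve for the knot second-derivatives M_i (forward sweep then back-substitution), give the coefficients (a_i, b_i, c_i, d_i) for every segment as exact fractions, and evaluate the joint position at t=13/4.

  seg 0: a=1 b=-227/63 c=0 d=143/567
  seg 1: a=-3 b=202/63 c=143/63 d=-31/21
  seg 2: a=1 b=209/63 c=-136/63 d=136/567
S(13/4) = -2795/1344

Δ: Δ0=-4/3, Δ1=4, Δ2=-1
row 1: diag=8, rhs=32; c'=1/8, d'=4
row 2: denom=8−1·1/8=63/8; d'=(-30−1·4)/(63/8)=-272/63
back: M2=-272/63
back: M1=4−1/8·-272/63=286/63
M: M0=0, M1=286/63, M2=-272/63, M3=0
seg 0: a=1, c=M0/2=0, d=(M1−M0)/(6·3)=143/567, b=Δ0−h0·(2M0+M1)/6=-227/63
seg 1: a=-3, c=M1/2=143/63, d=(M2−M1)/(6·1)=-31/21, b=Δ1−h1·(2M1+M2)/6=202/63
seg 2: a=1, c=M2/2=-136/63, d=(M3−M2)/(6·3)=136/567, b=Δ2−h2·(2M2+M3)/6=209/63
t_q=13/4 → seg 1, τ=1/4; S=-3+202/63·τ+143/63·τ²+-31/21·τ³=-2795/1344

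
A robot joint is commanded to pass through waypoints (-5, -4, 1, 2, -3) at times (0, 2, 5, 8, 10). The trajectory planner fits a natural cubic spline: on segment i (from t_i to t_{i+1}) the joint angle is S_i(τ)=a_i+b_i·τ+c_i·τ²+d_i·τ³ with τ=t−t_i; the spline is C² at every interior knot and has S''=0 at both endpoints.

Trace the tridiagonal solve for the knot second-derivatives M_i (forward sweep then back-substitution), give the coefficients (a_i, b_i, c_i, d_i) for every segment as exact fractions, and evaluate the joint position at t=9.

  seg 0: a=-5 b=37/170 c=0 d=6/85
  seg 1: a=-4 b=181/170 c=36/85 d=-341/4590
  seg 2: a=1 b=8/5 c=-25/102 d=-271/4590
  seg 3: a=2 b=-249/170 c=-66/85 d=11/85
S(9) = -19/170

Δ: Δ0=1/2, Δ1=5/3, Δ2=1/3, Δ3=-5/2
row 1: diag=10, rhs=7; c'=3/10, d'=7/10
row 2: denom=12−3·3/10=111/10; d'=(-8−3·7/10)/(111/10)=-101/111
row 3: denom=10−3·10/37=340/37; d'=(-17−3·-101/111)/(340/37)=-132/85
back: M3=-132/85
back: M2=-101/111−10/37·-132/85=-25/51
back: M1=7/10−3/10·-25/51=72/85
M: M0=0, M1=72/85, M2=-25/51, M3=-132/85, M4=0
seg 0: a=-5, c=M0/2=0, d=(M1−M0)/(6·2)=6/85, b=Δ0−h0·(2M0+M1)/6=37/170
seg 1: a=-4, c=M1/2=36/85, d=(M2−M1)/(6·3)=-341/4590, b=Δ1−h1·(2M1+M2)/6=181/170
seg 2: a=1, c=M2/2=-25/102, d=(M3−M2)/(6·3)=-271/4590, b=Δ2−h2·(2M2+M3)/6=8/5
seg 3: a=2, c=M3/2=-66/85, d=(M4−M3)/(6·2)=11/85, b=Δ3−h3·(2M3+M4)/6=-249/170
t_q=9 → seg 3, τ=1; S=2+-249/170·τ+-66/85·τ²+11/85·τ³=-19/170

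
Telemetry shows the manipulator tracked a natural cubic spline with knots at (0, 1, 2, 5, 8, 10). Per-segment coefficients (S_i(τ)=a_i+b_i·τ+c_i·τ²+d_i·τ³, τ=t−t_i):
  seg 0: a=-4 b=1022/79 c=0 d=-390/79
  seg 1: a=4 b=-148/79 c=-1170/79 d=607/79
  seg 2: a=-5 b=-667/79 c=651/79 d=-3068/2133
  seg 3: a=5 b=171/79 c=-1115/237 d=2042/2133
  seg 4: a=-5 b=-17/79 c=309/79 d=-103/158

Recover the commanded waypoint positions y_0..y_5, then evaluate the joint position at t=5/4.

y_0 = S_0(0) = a_0 = -4
y_1 = S_1(0) = a_1 = 4
y_2 = S_2(0) = a_2 = -5
y_3 = S_3(0) = a_3 = 5
y_4 = S_4(0) = a_4 = -5
y_5 = S_4(2) = 5
t_q=5/4 is in segment 1 (τ=1/4); S_1(τ)=13783/5056

y_0=-4 y_1=4 y_2=-5 y_3=5 y_4=-5 y_5=5
S(5/4) = 13783/5056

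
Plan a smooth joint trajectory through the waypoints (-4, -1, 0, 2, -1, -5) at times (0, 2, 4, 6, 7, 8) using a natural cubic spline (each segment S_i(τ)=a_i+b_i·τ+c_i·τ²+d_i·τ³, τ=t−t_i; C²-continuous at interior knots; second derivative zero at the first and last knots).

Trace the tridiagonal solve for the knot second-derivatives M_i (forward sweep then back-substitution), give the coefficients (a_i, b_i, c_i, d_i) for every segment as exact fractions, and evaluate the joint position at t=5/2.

Δ: Δ0=3/2, Δ1=1/2, Δ2=1, Δ3=-3, Δ4=-4
row 1: diag=8, rhs=-6; c'=1/4, d'=-3/4
row 2: denom=8−2·1/4=15/2; d'=(3−2·-3/4)/(15/2)=3/5
row 3: denom=6−2·4/15=82/15; d'=(-24−2·3/5)/(82/15)=-189/41
row 4: denom=4−1·15/82=313/82; d'=(-6−1·-189/41)/(313/82)=-114/313
back: M4=-114/313
back: M3=-189/41−15/82·-114/313=-1422/313
back: M2=3/5−4/15·-1422/313=567/313
back: M1=-3/4−1/4·567/313=-753/626
M: M0=0, M1=-753/626, M2=567/313, M3=-1422/313, M4=-114/313, M5=0
seg 0: a=-4, c=M0/2=0, d=(M1−M0)/(6·2)=-251/2504, b=Δ0−h0·(2M0+M1)/6=595/313
seg 1: a=-1, c=M1/2=-753/1252, d=(M2−M1)/(6·2)=629/2504, b=Δ1−h1·(2M1+M2)/6=437/626
seg 2: a=0, c=M2/2=567/626, d=(M3−M2)/(6·2)=-663/1252, b=Δ2−h2·(2M2+M3)/6=409/313
seg 3: a=2, c=M3/2=-711/313, d=(M4−M3)/(6·1)=218/313, b=Δ3−h3·(2M3+M4)/6=-446/313
seg 4: a=-1, c=M4/2=-57/313, d=(M5−M4)/(6·1)=19/313, b=Δ4−h4·(2M4+M5)/6=-1214/313
t_q=5/2 → seg 1, τ=1/2; S=-1+437/626·τ+-753/1252·τ²+629/2504·τ³=-15423/20032

  seg 0: a=-4 b=595/313 c=0 d=-251/2504
  seg 1: a=-1 b=437/626 c=-753/1252 d=629/2504
  seg 2: a=0 b=409/313 c=567/626 d=-663/1252
  seg 3: a=2 b=-446/313 c=-711/313 d=218/313
  seg 4: a=-1 b=-1214/313 c=-57/313 d=19/313
S(5/2) = -15423/20032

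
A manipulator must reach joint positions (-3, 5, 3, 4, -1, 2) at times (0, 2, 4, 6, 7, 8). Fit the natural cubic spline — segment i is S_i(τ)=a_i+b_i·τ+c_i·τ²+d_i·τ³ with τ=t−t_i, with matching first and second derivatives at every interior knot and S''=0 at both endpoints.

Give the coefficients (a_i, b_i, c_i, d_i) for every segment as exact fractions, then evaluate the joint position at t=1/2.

  seg 0: a=-3 b=3533/626 c=0 d=-1029/2504
  seg 1: a=5 b=223/313 c=-3087/1252 d=2015/2504
  seg 2: a=3 b=317/626 c=1479/626 d=-1481/1252
  seg 3: a=4 b=-2653/626 c=-1482/313 d=2487/626
  seg 4: a=-1 b=-560/313 c=4497/626 d=-1499/626
S(1/2) = -4597/20032

Δ: Δ0=4, Δ1=-1, Δ2=1/2, Δ3=-5, Δ4=3
row 1: diag=8, rhs=-30; c'=1/4, d'=-15/4
row 2: denom=8−2·1/4=15/2; d'=(9−2·-15/4)/(15/2)=11/5
row 3: denom=6−2·4/15=82/15; d'=(-33−2·11/5)/(82/15)=-561/82
row 4: denom=4−1·15/82=313/82; d'=(48−1·-561/82)/(313/82)=4497/313
back: M4=4497/313
back: M3=-561/82−15/82·4497/313=-2964/313
back: M2=11/5−4/15·-2964/313=1479/313
back: M1=-15/4−1/4·1479/313=-3087/626
M: M0=0, M1=-3087/626, M2=1479/313, M3=-2964/313, M4=4497/313, M5=0
seg 0: a=-3, c=M0/2=0, d=(M1−M0)/(6·2)=-1029/2504, b=Δ0−h0·(2M0+M1)/6=3533/626
seg 1: a=5, c=M1/2=-3087/1252, d=(M2−M1)/(6·2)=2015/2504, b=Δ1−h1·(2M1+M2)/6=223/313
seg 2: a=3, c=M2/2=1479/626, d=(M3−M2)/(6·2)=-1481/1252, b=Δ2−h2·(2M2+M3)/6=317/626
seg 3: a=4, c=M3/2=-1482/313, d=(M4−M3)/(6·1)=2487/626, b=Δ3−h3·(2M3+M4)/6=-2653/626
seg 4: a=-1, c=M4/2=4497/626, d=(M5−M4)/(6·1)=-1499/626, b=Δ4−h4·(2M4+M5)/6=-560/313
t_q=1/2 → seg 0, τ=1/2; S=-3+3533/626·τ+0·τ²+-1029/2504·τ³=-4597/20032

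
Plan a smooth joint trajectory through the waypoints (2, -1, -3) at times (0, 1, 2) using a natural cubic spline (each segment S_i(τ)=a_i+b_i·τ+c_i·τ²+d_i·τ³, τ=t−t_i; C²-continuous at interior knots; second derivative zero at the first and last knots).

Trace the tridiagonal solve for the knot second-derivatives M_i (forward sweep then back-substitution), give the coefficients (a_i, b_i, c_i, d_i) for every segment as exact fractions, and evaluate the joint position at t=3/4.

Δ: Δ0=-3, Δ1=-2
row 1: diag=4, rhs=6; c'=1/4, d'=3/2
back: M1=3/2
M: M0=0, M1=3/2, M2=0
seg 0: a=2, c=M0/2=0, d=(M1−M0)/(6·1)=1/4, b=Δ0−h0·(2M0+M1)/6=-13/4
seg 1: a=-1, c=M1/2=3/4, d=(M2−M1)/(6·1)=-1/4, b=Δ1−h1·(2M1+M2)/6=-5/2
t_q=3/4 → seg 0, τ=3/4; S=2+-13/4·τ+0·τ²+1/4·τ³=-85/256

  seg 0: a=2 b=-13/4 c=0 d=1/4
  seg 1: a=-1 b=-5/2 c=3/4 d=-1/4
S(3/4) = -85/256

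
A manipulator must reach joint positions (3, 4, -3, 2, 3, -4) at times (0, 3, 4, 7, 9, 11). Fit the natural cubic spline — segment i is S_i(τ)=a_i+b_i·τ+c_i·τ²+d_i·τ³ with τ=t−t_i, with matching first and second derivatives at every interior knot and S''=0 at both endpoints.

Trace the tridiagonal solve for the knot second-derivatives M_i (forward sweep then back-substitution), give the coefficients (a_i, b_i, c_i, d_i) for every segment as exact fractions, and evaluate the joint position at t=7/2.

  seg 0: a=3 b=292/81 c=0 d=-265/729
  seg 1: a=4 b=-503/81 c=-265/81 d=67/27
  seg 2: a=-3 b=-430/81 c=338/81 d=-449/729
  seg 3: a=2 b=251/81 c=-37/27 d=23/648
  seg 4: a=3 b=-317/162 c=-125/108 d=125/648
S(7/2) = 251/648

Δ: Δ0=1/3, Δ1=-7, Δ2=5/3, Δ3=1/2, Δ4=-7/2
row 1: diag=8, rhs=-44; c'=1/8, d'=-11/2
row 2: denom=8−1·1/8=63/8; d'=(52−1·-11/2)/(63/8)=460/63
row 3: denom=10−3·8/21=62/7; d'=(-7−3·460/63)/(62/7)=-607/186
row 4: denom=8−2·7/31=234/31; d'=(-24−2·-607/186)/(234/31)=-125/54
back: M4=-125/54
back: M3=-607/186−7/31·-125/54=-74/27
back: M2=460/63−8/21·-74/27=676/81
back: M1=-11/2−1/8·676/81=-530/81
M: M0=0, M1=-530/81, M2=676/81, M3=-74/27, M4=-125/54, M5=0
seg 0: a=3, c=M0/2=0, d=(M1−M0)/(6·3)=-265/729, b=Δ0−h0·(2M0+M1)/6=292/81
seg 1: a=4, c=M1/2=-265/81, d=(M2−M1)/(6·1)=67/27, b=Δ1−h1·(2M1+M2)/6=-503/81
seg 2: a=-3, c=M2/2=338/81, d=(M3−M2)/(6·3)=-449/729, b=Δ2−h2·(2M2+M3)/6=-430/81
seg 3: a=2, c=M3/2=-37/27, d=(M4−M3)/(6·2)=23/648, b=Δ3−h3·(2M3+M4)/6=251/81
seg 4: a=3, c=M4/2=-125/108, d=(M5−M4)/(6·2)=125/648, b=Δ4−h4·(2M4+M5)/6=-317/162
t_q=7/2 → seg 1, τ=1/2; S=4+-503/81·τ+-265/81·τ²+67/27·τ³=251/648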